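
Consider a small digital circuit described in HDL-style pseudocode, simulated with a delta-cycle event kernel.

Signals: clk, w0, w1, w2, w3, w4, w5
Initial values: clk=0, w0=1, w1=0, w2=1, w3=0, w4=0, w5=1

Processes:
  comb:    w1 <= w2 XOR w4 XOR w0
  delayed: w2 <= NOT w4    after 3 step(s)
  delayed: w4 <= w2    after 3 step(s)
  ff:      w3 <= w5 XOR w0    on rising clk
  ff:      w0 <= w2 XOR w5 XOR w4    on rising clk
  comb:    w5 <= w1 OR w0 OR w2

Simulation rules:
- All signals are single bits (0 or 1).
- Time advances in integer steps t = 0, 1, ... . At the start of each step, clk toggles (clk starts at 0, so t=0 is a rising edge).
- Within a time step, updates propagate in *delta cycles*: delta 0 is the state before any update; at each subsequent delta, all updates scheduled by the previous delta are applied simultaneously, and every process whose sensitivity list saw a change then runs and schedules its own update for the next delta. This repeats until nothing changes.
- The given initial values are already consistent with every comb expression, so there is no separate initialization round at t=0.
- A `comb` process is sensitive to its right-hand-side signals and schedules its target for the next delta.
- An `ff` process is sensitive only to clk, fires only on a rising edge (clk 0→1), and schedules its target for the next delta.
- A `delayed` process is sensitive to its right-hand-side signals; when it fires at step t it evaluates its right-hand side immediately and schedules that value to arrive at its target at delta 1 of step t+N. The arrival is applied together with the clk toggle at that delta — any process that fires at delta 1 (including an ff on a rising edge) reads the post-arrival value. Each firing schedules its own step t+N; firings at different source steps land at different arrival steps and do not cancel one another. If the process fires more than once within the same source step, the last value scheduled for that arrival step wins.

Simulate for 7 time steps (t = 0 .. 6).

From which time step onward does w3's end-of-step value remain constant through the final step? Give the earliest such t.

2

[bits: w5,w4,w1,w3,w0,w2,clk]
t=0: Δ0=1000110 Δ1=1000111 Δ2=1000011 Δ3=1010011 | 3Δ
t=1: Δ0=1010011 Δ1=1010010 | 1Δ
t=2: Δ0=1010010 Δ1=1010011 Δ2=1011011 | 2Δ
t=3: Δ0=1011011 Δ1=1011010 | 1Δ
t=4: Δ0=1011010 Δ1=1011011 | 1Δ
t=5: Δ0=1011011 Δ1=1011010 | 1Δ
t=6: Δ0=1011010 Δ1=1011011 | 1Δ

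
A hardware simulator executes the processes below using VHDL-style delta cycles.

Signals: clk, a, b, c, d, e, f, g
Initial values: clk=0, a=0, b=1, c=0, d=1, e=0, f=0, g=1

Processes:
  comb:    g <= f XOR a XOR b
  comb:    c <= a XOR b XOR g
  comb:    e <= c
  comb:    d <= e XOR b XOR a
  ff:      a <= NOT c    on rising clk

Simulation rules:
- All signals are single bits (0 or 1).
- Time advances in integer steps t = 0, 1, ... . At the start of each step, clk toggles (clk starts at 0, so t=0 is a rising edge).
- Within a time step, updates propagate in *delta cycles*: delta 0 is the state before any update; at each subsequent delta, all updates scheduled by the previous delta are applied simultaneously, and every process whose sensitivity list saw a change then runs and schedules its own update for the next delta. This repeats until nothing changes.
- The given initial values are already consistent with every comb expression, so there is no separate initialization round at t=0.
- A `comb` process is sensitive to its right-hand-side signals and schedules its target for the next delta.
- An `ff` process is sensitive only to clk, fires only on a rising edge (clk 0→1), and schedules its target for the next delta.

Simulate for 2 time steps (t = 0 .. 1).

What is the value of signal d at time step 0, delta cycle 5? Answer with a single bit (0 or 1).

1

t=0 Δ0: f=0 g=1 b=1 d=1 c=0 e=0 clk=0 a=0
  Δ1: clk:0→1
  Δ2: a:0→1
  Δ3: g:1→0, d:1→0, c:0→1
  Δ4: c:1→0, e:0→1
  Δ5: d:0→1, e:1→0
  Δ6: d:1→0
  (6Δ to stable)
t=1 Δ0: f=0 g=0 b=1 d=0 c=0 e=0 clk=1 a=1
  Δ1: clk:1→0
  (1Δ to stable)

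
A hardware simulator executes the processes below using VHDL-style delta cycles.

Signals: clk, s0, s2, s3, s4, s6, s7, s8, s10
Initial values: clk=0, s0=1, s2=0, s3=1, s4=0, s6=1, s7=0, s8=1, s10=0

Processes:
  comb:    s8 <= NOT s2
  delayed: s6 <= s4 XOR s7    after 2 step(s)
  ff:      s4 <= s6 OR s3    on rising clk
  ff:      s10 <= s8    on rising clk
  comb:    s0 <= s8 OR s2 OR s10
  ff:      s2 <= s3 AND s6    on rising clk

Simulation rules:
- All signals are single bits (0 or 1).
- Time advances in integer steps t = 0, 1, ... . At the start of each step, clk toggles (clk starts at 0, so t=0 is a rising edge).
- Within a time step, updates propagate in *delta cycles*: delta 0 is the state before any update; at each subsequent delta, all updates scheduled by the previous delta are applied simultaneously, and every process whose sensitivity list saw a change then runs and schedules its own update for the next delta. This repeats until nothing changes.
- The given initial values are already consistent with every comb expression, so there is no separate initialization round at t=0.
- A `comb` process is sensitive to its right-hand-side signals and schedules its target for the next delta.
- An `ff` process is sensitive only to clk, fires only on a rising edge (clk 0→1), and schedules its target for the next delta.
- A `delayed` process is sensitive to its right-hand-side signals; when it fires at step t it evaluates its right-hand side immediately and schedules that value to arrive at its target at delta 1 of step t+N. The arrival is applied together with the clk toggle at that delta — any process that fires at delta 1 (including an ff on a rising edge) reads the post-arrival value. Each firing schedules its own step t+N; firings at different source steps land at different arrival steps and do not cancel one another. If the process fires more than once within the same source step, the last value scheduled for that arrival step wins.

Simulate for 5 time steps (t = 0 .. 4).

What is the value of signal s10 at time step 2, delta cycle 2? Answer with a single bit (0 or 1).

0

t=0 Δ0: s8=1 s7=0 s2=0 s6=1 clk=0 s0=1 s4=0 s3=1 s10=0
  Δ1: clk:0→1
  Δ2: s2:0→1, s4:0→1, s10:0→1
  Δ3: s8:1→0
  (3Δ to stable)
t=1 Δ0: s8=0 s7=0 s2=1 s6=1 clk=1 s0=1 s4=1 s3=1 s10=1
  Δ1: clk:1→0
  (1Δ to stable)
t=2 Δ0: s8=0 s7=0 s2=1 s6=1 clk=0 s0=1 s4=1 s3=1 s10=1
  Δ1: clk:0→1
  Δ2: s10:1→0
  (2Δ to stable)
t=3 Δ0: s8=0 s7=0 s2=1 s6=1 clk=1 s0=1 s4=1 s3=1 s10=0
  Δ1: clk:1→0
  (1Δ to stable)
t=4 Δ0: s8=0 s7=0 s2=1 s6=1 clk=0 s0=1 s4=1 s3=1 s10=0
  Δ1: clk:0→1
  (1Δ to stable)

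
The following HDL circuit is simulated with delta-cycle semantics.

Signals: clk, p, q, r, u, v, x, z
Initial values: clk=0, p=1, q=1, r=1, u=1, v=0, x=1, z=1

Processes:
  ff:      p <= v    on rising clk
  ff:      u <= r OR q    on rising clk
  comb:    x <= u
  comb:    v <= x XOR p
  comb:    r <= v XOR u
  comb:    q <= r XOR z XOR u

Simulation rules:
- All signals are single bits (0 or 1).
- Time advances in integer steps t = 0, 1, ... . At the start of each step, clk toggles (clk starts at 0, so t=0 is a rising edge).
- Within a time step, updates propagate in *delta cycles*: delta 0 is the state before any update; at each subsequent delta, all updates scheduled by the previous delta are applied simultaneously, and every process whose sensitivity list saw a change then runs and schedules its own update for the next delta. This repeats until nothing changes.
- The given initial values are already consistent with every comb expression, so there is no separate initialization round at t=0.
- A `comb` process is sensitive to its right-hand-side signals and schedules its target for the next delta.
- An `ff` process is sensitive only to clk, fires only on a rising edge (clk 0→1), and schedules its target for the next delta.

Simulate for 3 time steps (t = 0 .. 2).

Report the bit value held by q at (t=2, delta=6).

0

[bits: u,p,x,z,clk,q,r,v]
t=0: Δ0=11110110 Δ1=11111110 Δ2=10111110 Δ3=10111111 Δ4=10111101 Δ5=10111001 | 5Δ
t=1: Δ0=10111001 Δ1=10110001 | 1Δ
t=2: Δ0=10110001 Δ1=10111001 Δ2=01111001 Δ3=01011110 Δ4=01011001 Δ5=01011111 Δ6=01011011 | 6Δ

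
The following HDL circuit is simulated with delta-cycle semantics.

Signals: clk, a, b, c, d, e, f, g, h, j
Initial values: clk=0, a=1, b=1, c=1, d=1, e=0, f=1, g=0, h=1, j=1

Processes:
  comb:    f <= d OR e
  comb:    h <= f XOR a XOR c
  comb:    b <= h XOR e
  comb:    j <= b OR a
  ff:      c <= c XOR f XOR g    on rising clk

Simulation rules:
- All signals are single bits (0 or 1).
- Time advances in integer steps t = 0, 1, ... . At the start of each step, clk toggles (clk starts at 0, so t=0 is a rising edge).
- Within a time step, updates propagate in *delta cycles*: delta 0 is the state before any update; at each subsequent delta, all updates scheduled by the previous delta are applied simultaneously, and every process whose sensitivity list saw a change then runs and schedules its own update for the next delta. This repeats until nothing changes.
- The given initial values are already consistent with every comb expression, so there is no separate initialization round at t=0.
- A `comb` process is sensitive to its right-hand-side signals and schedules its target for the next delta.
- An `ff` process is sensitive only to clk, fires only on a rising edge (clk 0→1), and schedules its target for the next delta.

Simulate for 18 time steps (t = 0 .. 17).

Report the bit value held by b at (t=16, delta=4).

0

t0.Δ0 g=0 h=1 b=1 c=1 clk=0 d=1 f=1 e=0 j=1 a=1
t0.Δ1 g=0 h=1 b=1 c=1 clk=1 d=1 f=1 e=0 j=1 a=1
t0.Δ2 g=0 h=1 b=1 c=0 clk=1 d=1 f=1 e=0 j=1 a=1
t0.Δ3 g=0 h=0 b=1 c=0 clk=1 d=1 f=1 e=0 j=1 a=1
t0.Δ4 g=0 h=0 b=0 c=0 clk=1 d=1 f=1 e=0 j=1 a=1
t1.Δ0 g=0 h=0 b=0 c=0 clk=1 d=1 f=1 e=0 j=1 a=1
t1.Δ1 g=0 h=0 b=0 c=0 clk=0 d=1 f=1 e=0 j=1 a=1
t2.Δ0 g=0 h=0 b=0 c=0 clk=0 d=1 f=1 e=0 j=1 a=1
t2.Δ1 g=0 h=0 b=0 c=0 clk=1 d=1 f=1 e=0 j=1 a=1
t2.Δ2 g=0 h=0 b=0 c=1 clk=1 d=1 f=1 e=0 j=1 a=1
t2.Δ3 g=0 h=1 b=0 c=1 clk=1 d=1 f=1 e=0 j=1 a=1
t2.Δ4 g=0 h=1 b=1 c=1 clk=1 d=1 f=1 e=0 j=1 a=1
t3.Δ0 g=0 h=1 b=1 c=1 clk=1 d=1 f=1 e=0 j=1 a=1
t3.Δ1 g=0 h=1 b=1 c=1 clk=0 d=1 f=1 e=0 j=1 a=1
t4.Δ0 g=0 h=1 b=1 c=1 clk=0 d=1 f=1 e=0 j=1 a=1
t4.Δ1 g=0 h=1 b=1 c=1 clk=1 d=1 f=1 e=0 j=1 a=1
t4.Δ2 g=0 h=1 b=1 c=0 clk=1 d=1 f=1 e=0 j=1 a=1
t4.Δ3 g=0 h=0 b=1 c=0 clk=1 d=1 f=1 e=0 j=1 a=1
t4.Δ4 g=0 h=0 b=0 c=0 clk=1 d=1 f=1 e=0 j=1 a=1
t5.Δ0 g=0 h=0 b=0 c=0 clk=1 d=1 f=1 e=0 j=1 a=1
t5.Δ1 g=0 h=0 b=0 c=0 clk=0 d=1 f=1 e=0 j=1 a=1
t6.Δ0 g=0 h=0 b=0 c=0 clk=0 d=1 f=1 e=0 j=1 a=1
t6.Δ1 g=0 h=0 b=0 c=0 clk=1 d=1 f=1 e=0 j=1 a=1
t6.Δ2 g=0 h=0 b=0 c=1 clk=1 d=1 f=1 e=0 j=1 a=1
t6.Δ3 g=0 h=1 b=0 c=1 clk=1 d=1 f=1 e=0 j=1 a=1
t6.Δ4 g=0 h=1 b=1 c=1 clk=1 d=1 f=1 e=0 j=1 a=1
t7.Δ0 g=0 h=1 b=1 c=1 clk=1 d=1 f=1 e=0 j=1 a=1
t7.Δ1 g=0 h=1 b=1 c=1 clk=0 d=1 f=1 e=0 j=1 a=1
t8.Δ0 g=0 h=1 b=1 c=1 clk=0 d=1 f=1 e=0 j=1 a=1
t8.Δ1 g=0 h=1 b=1 c=1 clk=1 d=1 f=1 e=0 j=1 a=1
t8.Δ2 g=0 h=1 b=1 c=0 clk=1 d=1 f=1 e=0 j=1 a=1
t8.Δ3 g=0 h=0 b=1 c=0 clk=1 d=1 f=1 e=0 j=1 a=1
t8.Δ4 g=0 h=0 b=0 c=0 clk=1 d=1 f=1 e=0 j=1 a=1
t9.Δ0 g=0 h=0 b=0 c=0 clk=1 d=1 f=1 e=0 j=1 a=1
t9.Δ1 g=0 h=0 b=0 c=0 clk=0 d=1 f=1 e=0 j=1 a=1
t10.Δ0 g=0 h=0 b=0 c=0 clk=0 d=1 f=1 e=0 j=1 a=1
t10.Δ1 g=0 h=0 b=0 c=0 clk=1 d=1 f=1 e=0 j=1 a=1
t10.Δ2 g=0 h=0 b=0 c=1 clk=1 d=1 f=1 e=0 j=1 a=1
t10.Δ3 g=0 h=1 b=0 c=1 clk=1 d=1 f=1 e=0 j=1 a=1
t10.Δ4 g=0 h=1 b=1 c=1 clk=1 d=1 f=1 e=0 j=1 a=1
t11.Δ0 g=0 h=1 b=1 c=1 clk=1 d=1 f=1 e=0 j=1 a=1
t11.Δ1 g=0 h=1 b=1 c=1 clk=0 d=1 f=1 e=0 j=1 a=1
t12.Δ0 g=0 h=1 b=1 c=1 clk=0 d=1 f=1 e=0 j=1 a=1
t12.Δ1 g=0 h=1 b=1 c=1 clk=1 d=1 f=1 e=0 j=1 a=1
t12.Δ2 g=0 h=1 b=1 c=0 clk=1 d=1 f=1 e=0 j=1 a=1
t12.Δ3 g=0 h=0 b=1 c=0 clk=1 d=1 f=1 e=0 j=1 a=1
t12.Δ4 g=0 h=0 b=0 c=0 clk=1 d=1 f=1 e=0 j=1 a=1
t13.Δ0 g=0 h=0 b=0 c=0 clk=1 d=1 f=1 e=0 j=1 a=1
t13.Δ1 g=0 h=0 b=0 c=0 clk=0 d=1 f=1 e=0 j=1 a=1
t14.Δ0 g=0 h=0 b=0 c=0 clk=0 d=1 f=1 e=0 j=1 a=1
t14.Δ1 g=0 h=0 b=0 c=0 clk=1 d=1 f=1 e=0 j=1 a=1
t14.Δ2 g=0 h=0 b=0 c=1 clk=1 d=1 f=1 e=0 j=1 a=1
t14.Δ3 g=0 h=1 b=0 c=1 clk=1 d=1 f=1 e=0 j=1 a=1
t14.Δ4 g=0 h=1 b=1 c=1 clk=1 d=1 f=1 e=0 j=1 a=1
t15.Δ0 g=0 h=1 b=1 c=1 clk=1 d=1 f=1 e=0 j=1 a=1
t15.Δ1 g=0 h=1 b=1 c=1 clk=0 d=1 f=1 e=0 j=1 a=1
t16.Δ0 g=0 h=1 b=1 c=1 clk=0 d=1 f=1 e=0 j=1 a=1
t16.Δ1 g=0 h=1 b=1 c=1 clk=1 d=1 f=1 e=0 j=1 a=1
t16.Δ2 g=0 h=1 b=1 c=0 clk=1 d=1 f=1 e=0 j=1 a=1
t16.Δ3 g=0 h=0 b=1 c=0 clk=1 d=1 f=1 e=0 j=1 a=1
t16.Δ4 g=0 h=0 b=0 c=0 clk=1 d=1 f=1 e=0 j=1 a=1
t17.Δ0 g=0 h=0 b=0 c=0 clk=1 d=1 f=1 e=0 j=1 a=1
t17.Δ1 g=0 h=0 b=0 c=0 clk=0 d=1 f=1 e=0 j=1 a=1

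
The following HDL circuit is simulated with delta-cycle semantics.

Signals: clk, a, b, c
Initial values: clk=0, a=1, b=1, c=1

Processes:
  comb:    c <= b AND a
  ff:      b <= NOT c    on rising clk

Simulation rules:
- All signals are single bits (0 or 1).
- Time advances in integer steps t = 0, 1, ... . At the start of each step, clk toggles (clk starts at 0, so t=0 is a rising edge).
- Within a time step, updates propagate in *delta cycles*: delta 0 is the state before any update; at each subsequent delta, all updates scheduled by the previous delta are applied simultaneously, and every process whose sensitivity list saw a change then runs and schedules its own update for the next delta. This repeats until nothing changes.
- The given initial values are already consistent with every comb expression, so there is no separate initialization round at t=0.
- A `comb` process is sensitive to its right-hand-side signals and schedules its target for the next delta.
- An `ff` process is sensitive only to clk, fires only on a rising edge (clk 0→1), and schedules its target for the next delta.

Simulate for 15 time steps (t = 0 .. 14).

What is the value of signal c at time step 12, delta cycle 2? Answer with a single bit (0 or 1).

[bits: a,c,clk,b]
t=0: Δ0=1101 Δ1=1111 Δ2=1110 Δ3=1010 | 3Δ
t=1: Δ0=1010 Δ1=1000 | 1Δ
t=2: Δ0=1000 Δ1=1010 Δ2=1011 Δ3=1111 | 3Δ
t=3: Δ0=1111 Δ1=1101 | 1Δ
t=4: Δ0=1101 Δ1=1111 Δ2=1110 Δ3=1010 | 3Δ
t=5: Δ0=1010 Δ1=1000 | 1Δ
t=6: Δ0=1000 Δ1=1010 Δ2=1011 Δ3=1111 | 3Δ
t=7: Δ0=1111 Δ1=1101 | 1Δ
t=8: Δ0=1101 Δ1=1111 Δ2=1110 Δ3=1010 | 3Δ
t=9: Δ0=1010 Δ1=1000 | 1Δ
t=10: Δ0=1000 Δ1=1010 Δ2=1011 Δ3=1111 | 3Δ
t=11: Δ0=1111 Δ1=1101 | 1Δ
t=12: Δ0=1101 Δ1=1111 Δ2=1110 Δ3=1010 | 3Δ
t=13: Δ0=1010 Δ1=1000 | 1Δ
t=14: Δ0=1000 Δ1=1010 Δ2=1011 Δ3=1111 | 3Δ

1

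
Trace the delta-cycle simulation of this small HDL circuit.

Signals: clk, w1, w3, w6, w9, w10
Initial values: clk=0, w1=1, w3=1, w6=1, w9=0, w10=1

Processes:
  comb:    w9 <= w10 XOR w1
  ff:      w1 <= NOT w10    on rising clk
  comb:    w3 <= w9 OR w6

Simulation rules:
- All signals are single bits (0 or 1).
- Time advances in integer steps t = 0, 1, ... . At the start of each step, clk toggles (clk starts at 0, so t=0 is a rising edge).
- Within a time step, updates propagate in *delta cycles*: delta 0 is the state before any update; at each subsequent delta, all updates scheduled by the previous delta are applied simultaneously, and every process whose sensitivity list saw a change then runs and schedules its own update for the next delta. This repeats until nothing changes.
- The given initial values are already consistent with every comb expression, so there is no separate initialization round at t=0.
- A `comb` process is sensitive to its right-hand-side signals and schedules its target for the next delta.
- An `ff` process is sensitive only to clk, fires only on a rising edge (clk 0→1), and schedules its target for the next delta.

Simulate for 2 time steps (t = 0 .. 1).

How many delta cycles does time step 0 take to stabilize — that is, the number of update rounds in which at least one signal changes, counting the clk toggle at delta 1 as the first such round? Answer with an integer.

3

t=0 Δ0: clk=0 w3=1 w9=0 w6=1 w1=1 w10=1
  Δ1: clk:0→1
  Δ2: w1:1→0
  Δ3: w9:0→1
  (3Δ to stable)
t=1 Δ0: clk=1 w3=1 w9=1 w6=1 w1=0 w10=1
  Δ1: clk:1→0
  (1Δ to stable)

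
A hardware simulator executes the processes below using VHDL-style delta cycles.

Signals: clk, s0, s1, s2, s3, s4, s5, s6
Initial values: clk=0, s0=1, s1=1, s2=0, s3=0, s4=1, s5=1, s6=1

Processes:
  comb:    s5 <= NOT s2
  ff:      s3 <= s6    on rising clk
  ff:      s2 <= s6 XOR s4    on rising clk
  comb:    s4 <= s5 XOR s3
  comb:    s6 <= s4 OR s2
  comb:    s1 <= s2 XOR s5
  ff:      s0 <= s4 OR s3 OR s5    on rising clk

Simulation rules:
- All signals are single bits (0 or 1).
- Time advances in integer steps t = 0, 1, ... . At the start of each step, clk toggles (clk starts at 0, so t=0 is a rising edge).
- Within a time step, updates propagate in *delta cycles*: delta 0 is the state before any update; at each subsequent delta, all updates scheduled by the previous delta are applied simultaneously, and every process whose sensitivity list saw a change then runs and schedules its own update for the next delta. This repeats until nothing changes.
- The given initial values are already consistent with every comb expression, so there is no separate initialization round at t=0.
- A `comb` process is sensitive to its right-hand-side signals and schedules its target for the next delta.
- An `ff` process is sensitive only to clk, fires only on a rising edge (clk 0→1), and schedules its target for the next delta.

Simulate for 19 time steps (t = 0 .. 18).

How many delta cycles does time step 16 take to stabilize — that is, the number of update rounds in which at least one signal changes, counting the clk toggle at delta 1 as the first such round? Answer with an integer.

4

[bits: s4,s6,clk,s0,s2,s5,s3,s1]
t=0: Δ0=11010101 Δ1=11110101 Δ2=11110111 Δ3=01110111 Δ4=00110111 | 4Δ
t=1: Δ0=00110111 Δ1=00010111 | 1Δ
t=2: Δ0=00010111 Δ1=00110111 Δ2=00110101 Δ3=10110101 Δ4=11110101 | 4Δ
t=3: Δ0=11110101 Δ1=11010101 | 1Δ
t=4: Δ0=11010101 Δ1=11110101 Δ2=11110111 Δ3=01110111 Δ4=00110111 | 4Δ
t=5: Δ0=00110111 Δ1=00010111 | 1Δ
t=6: Δ0=00010111 Δ1=00110111 Δ2=00110101 Δ3=10110101 Δ4=11110101 | 4Δ
t=7: Δ0=11110101 Δ1=11010101 | 1Δ
t=8: Δ0=11010101 Δ1=11110101 Δ2=11110111 Δ3=01110111 Δ4=00110111 | 4Δ
t=9: Δ0=00110111 Δ1=00010111 | 1Δ
t=10: Δ0=00010111 Δ1=00110111 Δ2=00110101 Δ3=10110101 Δ4=11110101 | 4Δ
t=11: Δ0=11110101 Δ1=11010101 | 1Δ
t=12: Δ0=11010101 Δ1=11110101 Δ2=11110111 Δ3=01110111 Δ4=00110111 | 4Δ
t=13: Δ0=00110111 Δ1=00010111 | 1Δ
t=14: Δ0=00010111 Δ1=00110111 Δ2=00110101 Δ3=10110101 Δ4=11110101 | 4Δ
t=15: Δ0=11110101 Δ1=11010101 | 1Δ
t=16: Δ0=11010101 Δ1=11110101 Δ2=11110111 Δ3=01110111 Δ4=00110111 | 4Δ
t=17: Δ0=00110111 Δ1=00010111 | 1Δ
t=18: Δ0=00010111 Δ1=00110111 Δ2=00110101 Δ3=10110101 Δ4=11110101 | 4Δ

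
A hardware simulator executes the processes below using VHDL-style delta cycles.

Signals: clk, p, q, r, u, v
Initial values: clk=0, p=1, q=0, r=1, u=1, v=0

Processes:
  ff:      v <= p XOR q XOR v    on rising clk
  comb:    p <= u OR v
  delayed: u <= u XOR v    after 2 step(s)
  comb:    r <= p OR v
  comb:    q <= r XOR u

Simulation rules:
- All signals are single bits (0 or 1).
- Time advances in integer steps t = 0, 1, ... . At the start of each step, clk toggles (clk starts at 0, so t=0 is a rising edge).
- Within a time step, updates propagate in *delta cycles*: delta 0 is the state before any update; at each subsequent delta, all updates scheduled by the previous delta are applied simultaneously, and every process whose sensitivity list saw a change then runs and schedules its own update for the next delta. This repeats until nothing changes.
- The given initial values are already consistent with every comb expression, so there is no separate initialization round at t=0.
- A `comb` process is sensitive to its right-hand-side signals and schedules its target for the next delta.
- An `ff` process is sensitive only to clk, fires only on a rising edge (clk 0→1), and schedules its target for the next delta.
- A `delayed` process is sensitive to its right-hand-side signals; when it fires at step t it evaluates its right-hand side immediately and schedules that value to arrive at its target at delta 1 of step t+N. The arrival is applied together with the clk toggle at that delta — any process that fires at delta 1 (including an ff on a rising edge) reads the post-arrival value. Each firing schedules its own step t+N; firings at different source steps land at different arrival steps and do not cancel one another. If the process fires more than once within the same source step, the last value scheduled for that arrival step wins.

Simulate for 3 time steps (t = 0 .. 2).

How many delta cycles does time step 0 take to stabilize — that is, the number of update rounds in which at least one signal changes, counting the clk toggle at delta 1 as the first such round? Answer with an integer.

t=0 Δ0: clk=0 r=1 v=0 p=1 u=1 q=0
  Δ1: clk:0→1
  Δ2: v:0→1
  (2Δ to stable)
t=1 Δ0: clk=1 r=1 v=1 p=1 u=1 q=0
  Δ1: clk:1→0
  (1Δ to stable)
t=2 Δ0: clk=0 r=1 v=1 p=1 u=1 q=0
  Δ1: clk:0→1, u:1→0
  Δ2: v:1→0, q:0→1
  Δ3: p:1→0
  Δ4: r:1→0
  Δ5: q:1→0
  (5Δ to stable)

2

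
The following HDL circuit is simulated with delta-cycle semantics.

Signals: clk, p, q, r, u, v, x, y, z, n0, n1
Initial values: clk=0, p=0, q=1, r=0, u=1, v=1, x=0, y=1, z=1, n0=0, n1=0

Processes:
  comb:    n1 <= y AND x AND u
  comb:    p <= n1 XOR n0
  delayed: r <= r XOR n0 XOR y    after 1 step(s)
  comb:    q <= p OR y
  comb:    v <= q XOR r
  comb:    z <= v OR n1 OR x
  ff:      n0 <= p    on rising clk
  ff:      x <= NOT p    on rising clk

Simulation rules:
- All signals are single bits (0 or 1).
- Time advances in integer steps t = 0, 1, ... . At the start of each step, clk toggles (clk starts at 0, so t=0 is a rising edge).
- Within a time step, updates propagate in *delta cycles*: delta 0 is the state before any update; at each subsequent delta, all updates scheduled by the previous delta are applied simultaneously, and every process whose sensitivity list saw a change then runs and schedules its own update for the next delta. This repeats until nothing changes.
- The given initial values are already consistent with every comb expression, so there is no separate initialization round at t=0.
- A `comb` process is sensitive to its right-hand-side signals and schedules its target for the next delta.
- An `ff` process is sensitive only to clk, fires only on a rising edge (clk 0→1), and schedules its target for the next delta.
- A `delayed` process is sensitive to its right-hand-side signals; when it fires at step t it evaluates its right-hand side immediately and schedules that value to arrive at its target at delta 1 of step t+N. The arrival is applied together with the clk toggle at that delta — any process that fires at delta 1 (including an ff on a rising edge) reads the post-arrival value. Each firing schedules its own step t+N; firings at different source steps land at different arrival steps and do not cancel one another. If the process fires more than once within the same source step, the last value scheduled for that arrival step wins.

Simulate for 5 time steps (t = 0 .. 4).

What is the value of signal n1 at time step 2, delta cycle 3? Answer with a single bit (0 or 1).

0

t=0 Δ0: v=1 q=1 y=1 x=0 z=1 n0=0 n1=0 r=0 clk=0 u=1 p=0
  Δ1: clk:0→1
  Δ2: x:0→1
  Δ3: n1:0→1
  Δ4: p:0→1
  (4Δ to stable)
t=1 Δ0: v=1 q=1 y=1 x=1 z=1 n0=0 n1=1 r=0 clk=1 u=1 p=1
  Δ1: clk:1→0
  (1Δ to stable)
t=2 Δ0: v=1 q=1 y=1 x=1 z=1 n0=0 n1=1 r=0 clk=0 u=1 p=1
  Δ1: clk:0→1
  Δ2: x:1→0, n0:0→1
  Δ3: n1:1→0, p:1→0
  Δ4: p:0→1
  (4Δ to stable)
t=3 Δ0: v=1 q=1 y=1 x=0 z=1 n0=1 n1=0 r=0 clk=1 u=1 p=1
  Δ1: clk:1→0
  (1Δ to stable)
t=4 Δ0: v=1 q=1 y=1 x=0 z=1 n0=1 n1=0 r=0 clk=0 u=1 p=1
  Δ1: clk:0→1
  (1Δ to stable)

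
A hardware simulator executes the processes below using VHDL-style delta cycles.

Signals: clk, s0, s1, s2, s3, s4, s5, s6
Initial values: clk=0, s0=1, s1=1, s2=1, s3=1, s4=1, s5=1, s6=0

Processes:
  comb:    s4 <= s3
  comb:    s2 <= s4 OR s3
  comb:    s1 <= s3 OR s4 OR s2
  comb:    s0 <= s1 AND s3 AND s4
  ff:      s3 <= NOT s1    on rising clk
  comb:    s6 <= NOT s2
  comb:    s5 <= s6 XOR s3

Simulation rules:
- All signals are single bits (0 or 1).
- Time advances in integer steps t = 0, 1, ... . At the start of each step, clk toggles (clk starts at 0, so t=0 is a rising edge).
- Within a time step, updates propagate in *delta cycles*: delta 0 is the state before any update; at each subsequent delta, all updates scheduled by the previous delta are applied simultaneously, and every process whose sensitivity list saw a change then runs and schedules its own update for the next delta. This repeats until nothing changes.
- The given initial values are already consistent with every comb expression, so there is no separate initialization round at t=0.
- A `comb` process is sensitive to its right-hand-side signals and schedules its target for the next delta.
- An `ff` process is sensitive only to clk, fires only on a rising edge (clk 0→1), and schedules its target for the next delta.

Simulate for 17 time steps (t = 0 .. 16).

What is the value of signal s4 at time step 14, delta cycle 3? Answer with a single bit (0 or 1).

1

[bits: clk,s4,s2,s1,s6,s5,s0,s3]
t=0: Δ0=01110111 Δ1=11110111 Δ2=11110110 Δ3=10110000 Δ4=10010000 Δ5=10001000 Δ6=10001100 | 6Δ
t=1: Δ0=10001100 Δ1=00001100 | 1Δ
t=2: Δ0=00001100 Δ1=10001100 Δ2=10001101 Δ3=11111001 Δ4=11110011 Δ5=11110111 | 5Δ
t=3: Δ0=11110111 Δ1=01110111 | 1Δ
t=4: Δ0=01110111 Δ1=11110111 Δ2=11110110 Δ3=10110000 Δ4=10010000 Δ5=10001000 Δ6=10001100 | 6Δ
t=5: Δ0=10001100 Δ1=00001100 | 1Δ
t=6: Δ0=00001100 Δ1=10001100 Δ2=10001101 Δ3=11111001 Δ4=11110011 Δ5=11110111 | 5Δ
t=7: Δ0=11110111 Δ1=01110111 | 1Δ
t=8: Δ0=01110111 Δ1=11110111 Δ2=11110110 Δ3=10110000 Δ4=10010000 Δ5=10001000 Δ6=10001100 | 6Δ
t=9: Δ0=10001100 Δ1=00001100 | 1Δ
t=10: Δ0=00001100 Δ1=10001100 Δ2=10001101 Δ3=11111001 Δ4=11110011 Δ5=11110111 | 5Δ
t=11: Δ0=11110111 Δ1=01110111 | 1Δ
t=12: Δ0=01110111 Δ1=11110111 Δ2=11110110 Δ3=10110000 Δ4=10010000 Δ5=10001000 Δ6=10001100 | 6Δ
t=13: Δ0=10001100 Δ1=00001100 | 1Δ
t=14: Δ0=00001100 Δ1=10001100 Δ2=10001101 Δ3=11111001 Δ4=11110011 Δ5=11110111 | 5Δ
t=15: Δ0=11110111 Δ1=01110111 | 1Δ
t=16: Δ0=01110111 Δ1=11110111 Δ2=11110110 Δ3=10110000 Δ4=10010000 Δ5=10001000 Δ6=10001100 | 6Δ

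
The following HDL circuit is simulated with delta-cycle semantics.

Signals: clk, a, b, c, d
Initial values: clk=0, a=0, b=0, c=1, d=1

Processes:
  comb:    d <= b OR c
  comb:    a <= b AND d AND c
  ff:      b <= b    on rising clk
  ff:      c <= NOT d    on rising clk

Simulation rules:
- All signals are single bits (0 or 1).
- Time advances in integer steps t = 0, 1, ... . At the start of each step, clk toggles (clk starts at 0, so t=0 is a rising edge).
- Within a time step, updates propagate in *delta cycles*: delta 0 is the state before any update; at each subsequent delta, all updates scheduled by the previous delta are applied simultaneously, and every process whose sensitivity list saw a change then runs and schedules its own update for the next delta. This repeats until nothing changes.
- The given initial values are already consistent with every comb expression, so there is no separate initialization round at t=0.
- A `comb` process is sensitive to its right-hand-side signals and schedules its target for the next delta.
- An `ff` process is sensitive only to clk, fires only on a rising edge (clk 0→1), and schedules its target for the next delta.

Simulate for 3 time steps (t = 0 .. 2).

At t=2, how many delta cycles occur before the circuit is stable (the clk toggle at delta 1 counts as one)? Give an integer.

[bits: b,a,d,clk,c]
t=0: Δ0=00101 Δ1=00111 Δ2=00110 Δ3=00010 | 3Δ
t=1: Δ0=00010 Δ1=00000 | 1Δ
t=2: Δ0=00000 Δ1=00010 Δ2=00011 Δ3=00111 | 3Δ

3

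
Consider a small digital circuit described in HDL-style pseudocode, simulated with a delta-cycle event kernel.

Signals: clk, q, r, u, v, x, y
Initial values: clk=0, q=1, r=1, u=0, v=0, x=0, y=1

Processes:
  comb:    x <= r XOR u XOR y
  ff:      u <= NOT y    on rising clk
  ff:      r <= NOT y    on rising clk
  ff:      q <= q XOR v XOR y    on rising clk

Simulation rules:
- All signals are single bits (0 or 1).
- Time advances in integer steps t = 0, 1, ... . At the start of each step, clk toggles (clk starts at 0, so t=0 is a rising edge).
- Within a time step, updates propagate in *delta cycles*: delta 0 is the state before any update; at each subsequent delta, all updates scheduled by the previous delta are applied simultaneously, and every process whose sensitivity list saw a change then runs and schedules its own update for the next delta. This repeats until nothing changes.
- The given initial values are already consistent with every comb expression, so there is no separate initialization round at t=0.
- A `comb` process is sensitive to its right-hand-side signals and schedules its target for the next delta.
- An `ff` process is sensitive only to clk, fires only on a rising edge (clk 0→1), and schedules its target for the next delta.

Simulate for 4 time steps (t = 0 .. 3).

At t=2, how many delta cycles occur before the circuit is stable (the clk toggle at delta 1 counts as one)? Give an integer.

t0.Δ0 r=1 clk=0 u=0 q=1 y=1 v=0 x=0
t0.Δ1 r=1 clk=1 u=0 q=1 y=1 v=0 x=0
t0.Δ2 r=0 clk=1 u=0 q=0 y=1 v=0 x=0
t0.Δ3 r=0 clk=1 u=0 q=0 y=1 v=0 x=1
t1.Δ0 r=0 clk=1 u=0 q=0 y=1 v=0 x=1
t1.Δ1 r=0 clk=0 u=0 q=0 y=1 v=0 x=1
t2.Δ0 r=0 clk=0 u=0 q=0 y=1 v=0 x=1
t2.Δ1 r=0 clk=1 u=0 q=0 y=1 v=0 x=1
t2.Δ2 r=0 clk=1 u=0 q=1 y=1 v=0 x=1
t3.Δ0 r=0 clk=1 u=0 q=1 y=1 v=0 x=1
t3.Δ1 r=0 clk=0 u=0 q=1 y=1 v=0 x=1

2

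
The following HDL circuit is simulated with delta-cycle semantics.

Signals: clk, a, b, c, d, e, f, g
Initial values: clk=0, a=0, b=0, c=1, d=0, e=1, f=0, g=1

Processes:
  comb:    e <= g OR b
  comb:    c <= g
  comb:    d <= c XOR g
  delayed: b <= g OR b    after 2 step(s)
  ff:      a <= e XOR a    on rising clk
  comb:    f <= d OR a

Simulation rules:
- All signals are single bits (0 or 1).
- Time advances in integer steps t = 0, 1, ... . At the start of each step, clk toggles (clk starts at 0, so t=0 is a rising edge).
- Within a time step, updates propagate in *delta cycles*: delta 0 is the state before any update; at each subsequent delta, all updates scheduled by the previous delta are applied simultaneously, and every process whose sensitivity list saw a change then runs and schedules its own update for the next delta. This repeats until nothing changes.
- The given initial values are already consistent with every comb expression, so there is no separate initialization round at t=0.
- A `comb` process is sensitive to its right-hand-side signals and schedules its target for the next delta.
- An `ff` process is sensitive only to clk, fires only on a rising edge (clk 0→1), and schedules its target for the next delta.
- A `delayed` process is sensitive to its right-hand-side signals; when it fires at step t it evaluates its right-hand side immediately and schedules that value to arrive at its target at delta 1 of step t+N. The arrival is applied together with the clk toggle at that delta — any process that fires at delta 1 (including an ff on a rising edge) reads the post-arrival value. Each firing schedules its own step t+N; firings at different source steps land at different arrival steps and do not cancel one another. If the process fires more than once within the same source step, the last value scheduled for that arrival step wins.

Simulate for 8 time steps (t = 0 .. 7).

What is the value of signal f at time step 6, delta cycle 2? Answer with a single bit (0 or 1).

1

t0.Δ0 clk=0 f=0 e=1 g=1 c=1 b=0 a=0 d=0
t0.Δ1 clk=1 f=0 e=1 g=1 c=1 b=0 a=0 d=0
t0.Δ2 clk=1 f=0 e=1 g=1 c=1 b=0 a=1 d=0
t0.Δ3 clk=1 f=1 e=1 g=1 c=1 b=0 a=1 d=0
t1.Δ0 clk=1 f=1 e=1 g=1 c=1 b=0 a=1 d=0
t1.Δ1 clk=0 f=1 e=1 g=1 c=1 b=0 a=1 d=0
t2.Δ0 clk=0 f=1 e=1 g=1 c=1 b=0 a=1 d=0
t2.Δ1 clk=1 f=1 e=1 g=1 c=1 b=0 a=1 d=0
t2.Δ2 clk=1 f=1 e=1 g=1 c=1 b=0 a=0 d=0
t2.Δ3 clk=1 f=0 e=1 g=1 c=1 b=0 a=0 d=0
t3.Δ0 clk=1 f=0 e=1 g=1 c=1 b=0 a=0 d=0
t3.Δ1 clk=0 f=0 e=1 g=1 c=1 b=0 a=0 d=0
t4.Δ0 clk=0 f=0 e=1 g=1 c=1 b=0 a=0 d=0
t4.Δ1 clk=1 f=0 e=1 g=1 c=1 b=0 a=0 d=0
t4.Δ2 clk=1 f=0 e=1 g=1 c=1 b=0 a=1 d=0
t4.Δ3 clk=1 f=1 e=1 g=1 c=1 b=0 a=1 d=0
t5.Δ0 clk=1 f=1 e=1 g=1 c=1 b=0 a=1 d=0
t5.Δ1 clk=0 f=1 e=1 g=1 c=1 b=0 a=1 d=0
t6.Δ0 clk=0 f=1 e=1 g=1 c=1 b=0 a=1 d=0
t6.Δ1 clk=1 f=1 e=1 g=1 c=1 b=0 a=1 d=0
t6.Δ2 clk=1 f=1 e=1 g=1 c=1 b=0 a=0 d=0
t6.Δ3 clk=1 f=0 e=1 g=1 c=1 b=0 a=0 d=0
t7.Δ0 clk=1 f=0 e=1 g=1 c=1 b=0 a=0 d=0
t7.Δ1 clk=0 f=0 e=1 g=1 c=1 b=0 a=0 d=0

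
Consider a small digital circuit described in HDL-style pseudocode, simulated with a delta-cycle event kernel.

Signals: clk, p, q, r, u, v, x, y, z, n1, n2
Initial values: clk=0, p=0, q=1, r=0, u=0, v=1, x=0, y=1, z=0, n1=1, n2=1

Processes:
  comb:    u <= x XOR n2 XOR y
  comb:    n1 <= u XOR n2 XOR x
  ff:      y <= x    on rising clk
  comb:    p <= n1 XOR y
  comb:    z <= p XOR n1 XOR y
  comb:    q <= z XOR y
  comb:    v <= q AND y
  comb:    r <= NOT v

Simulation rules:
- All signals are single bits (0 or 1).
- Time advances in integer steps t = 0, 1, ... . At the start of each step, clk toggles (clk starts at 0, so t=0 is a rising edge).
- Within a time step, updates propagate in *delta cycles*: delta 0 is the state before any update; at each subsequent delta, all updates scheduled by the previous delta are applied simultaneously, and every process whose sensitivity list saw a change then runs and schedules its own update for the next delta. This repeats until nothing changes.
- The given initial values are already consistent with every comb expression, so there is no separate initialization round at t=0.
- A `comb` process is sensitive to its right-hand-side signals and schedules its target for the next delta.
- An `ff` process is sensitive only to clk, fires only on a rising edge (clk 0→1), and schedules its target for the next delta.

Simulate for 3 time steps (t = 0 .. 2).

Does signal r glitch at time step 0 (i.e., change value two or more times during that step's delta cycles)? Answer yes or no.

no

t=0 Δ0: v=1 u=0 r=0 x=0 clk=0 y=1 q=1 p=0 n1=1 n2=1 z=0
  Δ1: clk:0→1
  Δ2: y:1→0
  Δ3: v:1→0, u:0→1, q:1→0, p:0→1, z:0→1
  Δ4: r:0→1, q:0→1, n1:1→0, z:1→0
  Δ5: q:1→0, p:1→0, z:0→1
  Δ6: q:0→1, z:1→0
  Δ7: q:1→0
  (7Δ to stable)
t=1 Δ0: v=0 u=1 r=1 x=0 clk=1 y=0 q=0 p=0 n1=0 n2=1 z=0
  Δ1: clk:1→0
  (1Δ to stable)
t=2 Δ0: v=0 u=1 r=1 x=0 clk=0 y=0 q=0 p=0 n1=0 n2=1 z=0
  Δ1: clk:0→1
  (1Δ to stable)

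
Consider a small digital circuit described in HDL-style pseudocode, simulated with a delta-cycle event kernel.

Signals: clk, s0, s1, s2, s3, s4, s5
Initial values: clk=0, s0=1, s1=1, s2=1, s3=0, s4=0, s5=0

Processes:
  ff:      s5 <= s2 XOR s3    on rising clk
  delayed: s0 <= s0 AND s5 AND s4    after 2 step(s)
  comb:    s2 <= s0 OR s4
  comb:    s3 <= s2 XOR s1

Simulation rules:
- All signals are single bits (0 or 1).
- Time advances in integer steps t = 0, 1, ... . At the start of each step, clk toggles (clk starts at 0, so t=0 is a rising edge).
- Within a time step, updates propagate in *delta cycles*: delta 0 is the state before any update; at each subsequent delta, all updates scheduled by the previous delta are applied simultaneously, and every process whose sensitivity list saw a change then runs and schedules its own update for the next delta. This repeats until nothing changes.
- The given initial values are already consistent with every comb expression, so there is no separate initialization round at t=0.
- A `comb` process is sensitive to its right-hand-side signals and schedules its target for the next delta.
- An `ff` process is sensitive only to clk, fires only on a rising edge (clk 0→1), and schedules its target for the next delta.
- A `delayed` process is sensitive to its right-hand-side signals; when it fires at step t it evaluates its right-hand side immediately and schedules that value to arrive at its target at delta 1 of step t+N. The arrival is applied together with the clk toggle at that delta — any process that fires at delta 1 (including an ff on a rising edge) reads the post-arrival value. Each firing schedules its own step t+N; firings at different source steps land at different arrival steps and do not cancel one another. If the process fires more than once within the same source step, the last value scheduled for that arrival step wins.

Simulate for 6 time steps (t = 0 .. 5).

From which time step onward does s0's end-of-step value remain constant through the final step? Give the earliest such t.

2

[bits: s2,clk,s4,s1,s5,s3,s0]
t=0: Δ0=1001001 Δ1=1101001 Δ2=1101101 | 2Δ
t=1: Δ0=1101101 Δ1=1001101 | 1Δ
t=2: Δ0=1001101 Δ1=1101100 Δ2=0101100 Δ3=0101110 | 3Δ
t=3: Δ0=0101110 Δ1=0001110 | 1Δ
t=4: Δ0=0001110 Δ1=0101110 | 1Δ
t=5: Δ0=0101110 Δ1=0001110 | 1Δ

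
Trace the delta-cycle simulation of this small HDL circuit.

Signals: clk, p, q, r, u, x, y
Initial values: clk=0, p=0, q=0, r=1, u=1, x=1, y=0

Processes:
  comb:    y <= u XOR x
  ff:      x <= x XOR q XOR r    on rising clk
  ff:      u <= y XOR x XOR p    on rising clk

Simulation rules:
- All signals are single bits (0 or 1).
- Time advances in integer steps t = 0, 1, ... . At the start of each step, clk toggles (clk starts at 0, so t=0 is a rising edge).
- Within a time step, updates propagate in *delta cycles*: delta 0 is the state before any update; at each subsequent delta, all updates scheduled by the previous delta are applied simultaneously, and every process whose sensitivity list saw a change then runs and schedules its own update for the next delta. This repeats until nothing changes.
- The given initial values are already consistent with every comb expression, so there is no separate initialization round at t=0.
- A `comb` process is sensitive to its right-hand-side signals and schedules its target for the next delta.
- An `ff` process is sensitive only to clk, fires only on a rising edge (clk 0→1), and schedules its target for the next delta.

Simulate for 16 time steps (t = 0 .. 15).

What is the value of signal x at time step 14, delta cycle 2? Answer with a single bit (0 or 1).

t0.Δ0 clk=0 x=1 p=0 r=1 y=0 u=1 q=0
t0.Δ1 clk=1 x=1 p=0 r=1 y=0 u=1 q=0
t0.Δ2 clk=1 x=0 p=0 r=1 y=0 u=1 q=0
t0.Δ3 clk=1 x=0 p=0 r=1 y=1 u=1 q=0
t1.Δ0 clk=1 x=0 p=0 r=1 y=1 u=1 q=0
t1.Δ1 clk=0 x=0 p=0 r=1 y=1 u=1 q=0
t2.Δ0 clk=0 x=0 p=0 r=1 y=1 u=1 q=0
t2.Δ1 clk=1 x=0 p=0 r=1 y=1 u=1 q=0
t2.Δ2 clk=1 x=1 p=0 r=1 y=1 u=1 q=0
t2.Δ3 clk=1 x=1 p=0 r=1 y=0 u=1 q=0
t3.Δ0 clk=1 x=1 p=0 r=1 y=0 u=1 q=0
t3.Δ1 clk=0 x=1 p=0 r=1 y=0 u=1 q=0
t4.Δ0 clk=0 x=1 p=0 r=1 y=0 u=1 q=0
t4.Δ1 clk=1 x=1 p=0 r=1 y=0 u=1 q=0
t4.Δ2 clk=1 x=0 p=0 r=1 y=0 u=1 q=0
t4.Δ3 clk=1 x=0 p=0 r=1 y=1 u=1 q=0
t5.Δ0 clk=1 x=0 p=0 r=1 y=1 u=1 q=0
t5.Δ1 clk=0 x=0 p=0 r=1 y=1 u=1 q=0
t6.Δ0 clk=0 x=0 p=0 r=1 y=1 u=1 q=0
t6.Δ1 clk=1 x=0 p=0 r=1 y=1 u=1 q=0
t6.Δ2 clk=1 x=1 p=0 r=1 y=1 u=1 q=0
t6.Δ3 clk=1 x=1 p=0 r=1 y=0 u=1 q=0
t7.Δ0 clk=1 x=1 p=0 r=1 y=0 u=1 q=0
t7.Δ1 clk=0 x=1 p=0 r=1 y=0 u=1 q=0
t8.Δ0 clk=0 x=1 p=0 r=1 y=0 u=1 q=0
t8.Δ1 clk=1 x=1 p=0 r=1 y=0 u=1 q=0
t8.Δ2 clk=1 x=0 p=0 r=1 y=0 u=1 q=0
t8.Δ3 clk=1 x=0 p=0 r=1 y=1 u=1 q=0
t9.Δ0 clk=1 x=0 p=0 r=1 y=1 u=1 q=0
t9.Δ1 clk=0 x=0 p=0 r=1 y=1 u=1 q=0
t10.Δ0 clk=0 x=0 p=0 r=1 y=1 u=1 q=0
t10.Δ1 clk=1 x=0 p=0 r=1 y=1 u=1 q=0
t10.Δ2 clk=1 x=1 p=0 r=1 y=1 u=1 q=0
t10.Δ3 clk=1 x=1 p=0 r=1 y=0 u=1 q=0
t11.Δ0 clk=1 x=1 p=0 r=1 y=0 u=1 q=0
t11.Δ1 clk=0 x=1 p=0 r=1 y=0 u=1 q=0
t12.Δ0 clk=0 x=1 p=0 r=1 y=0 u=1 q=0
t12.Δ1 clk=1 x=1 p=0 r=1 y=0 u=1 q=0
t12.Δ2 clk=1 x=0 p=0 r=1 y=0 u=1 q=0
t12.Δ3 clk=1 x=0 p=0 r=1 y=1 u=1 q=0
t13.Δ0 clk=1 x=0 p=0 r=1 y=1 u=1 q=0
t13.Δ1 clk=0 x=0 p=0 r=1 y=1 u=1 q=0
t14.Δ0 clk=0 x=0 p=0 r=1 y=1 u=1 q=0
t14.Δ1 clk=1 x=0 p=0 r=1 y=1 u=1 q=0
t14.Δ2 clk=1 x=1 p=0 r=1 y=1 u=1 q=0
t14.Δ3 clk=1 x=1 p=0 r=1 y=0 u=1 q=0
t15.Δ0 clk=1 x=1 p=0 r=1 y=0 u=1 q=0
t15.Δ1 clk=0 x=1 p=0 r=1 y=0 u=1 q=0

1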